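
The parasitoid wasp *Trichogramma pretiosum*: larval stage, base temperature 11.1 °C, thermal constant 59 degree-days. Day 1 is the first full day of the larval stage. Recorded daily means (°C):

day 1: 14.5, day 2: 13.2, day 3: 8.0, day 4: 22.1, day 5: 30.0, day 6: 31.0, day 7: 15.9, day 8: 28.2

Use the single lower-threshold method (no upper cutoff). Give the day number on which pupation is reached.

day 7

Daily DD above 11.1 °C: 3.4, 2.1, 0.0, 11.0, 18.9, 19.9, 4.8, 17.1.
Cumulative: 3.4, 5.5, 5.5, 16.5, 35.4, 55.3, 60.1, 77.2.
The total first reaches 59 DD on day 7.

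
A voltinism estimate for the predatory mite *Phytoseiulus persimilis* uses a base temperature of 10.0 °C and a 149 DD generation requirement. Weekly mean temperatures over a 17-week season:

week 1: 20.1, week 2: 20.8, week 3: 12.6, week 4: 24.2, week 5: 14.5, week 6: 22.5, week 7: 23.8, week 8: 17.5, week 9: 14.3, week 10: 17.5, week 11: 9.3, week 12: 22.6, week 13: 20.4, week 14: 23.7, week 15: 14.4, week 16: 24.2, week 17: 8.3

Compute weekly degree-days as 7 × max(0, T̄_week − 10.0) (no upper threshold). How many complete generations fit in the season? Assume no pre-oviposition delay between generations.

Weekly DD (7 × max(0, T̄ − 10.0)): 70.7, 75.6, 18.2, 99.4, 31.5, 87.5, 96.6, 52.5, 30.1, 52.5, 0.0, 88.2, 72.8, 95.9, 30.8, 99.4, 0.0.
Season total = 1001.7 DD.
Complete generations = ⌊1001.7 / 149⌋ = 6.

6 generations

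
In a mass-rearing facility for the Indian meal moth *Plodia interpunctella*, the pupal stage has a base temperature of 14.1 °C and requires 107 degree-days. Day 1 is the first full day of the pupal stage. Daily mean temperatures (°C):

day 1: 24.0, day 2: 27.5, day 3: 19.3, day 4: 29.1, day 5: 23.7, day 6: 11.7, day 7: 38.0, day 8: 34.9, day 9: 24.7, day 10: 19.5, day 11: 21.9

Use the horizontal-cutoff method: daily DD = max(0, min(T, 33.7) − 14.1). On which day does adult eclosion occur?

Daily DD above 14.1 °C (capped at 19.6): 9.9, 13.4, 5.2, 15.0, 9.6, 0.0, 19.6, 19.6, 10.6, 5.4, 7.8.
Cumulative: 9.9, 23.3, 28.5, 43.5, 53.1, 53.1, 72.7, 92.3, 102.9, 108.3, 116.1.
The total first reaches 107 DD on day 10.

day 10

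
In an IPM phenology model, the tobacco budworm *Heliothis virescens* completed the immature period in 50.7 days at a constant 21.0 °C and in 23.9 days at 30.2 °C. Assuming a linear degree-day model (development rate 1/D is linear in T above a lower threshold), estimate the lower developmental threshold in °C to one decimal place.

12.8 °C

Linear rate model ⇒ the product D·(T − T_b) is constant across temperatures.
50.7·(21.0 − T_b) = 23.9·(30.2 − T_b)
T_b = (50.7·21.0 − 23.9·30.2) / (50.7 − 23.9) = 342.92 / 26.8 = 12.796 °C ≈ 12.8 °C.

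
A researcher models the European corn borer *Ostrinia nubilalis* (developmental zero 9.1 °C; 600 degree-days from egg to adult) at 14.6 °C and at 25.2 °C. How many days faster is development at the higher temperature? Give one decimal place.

71.8 days

At 14.6 °C: 600 / (14.6 − 9.1) = 600 / 5.5 = 109.091 d.
At 25.2 °C: 600 / (25.2 − 9.1) = 600 / 16.1 = 37.267 d.
Difference = |109.091 − 37.267| = 71.824 ≈ 71.8 days.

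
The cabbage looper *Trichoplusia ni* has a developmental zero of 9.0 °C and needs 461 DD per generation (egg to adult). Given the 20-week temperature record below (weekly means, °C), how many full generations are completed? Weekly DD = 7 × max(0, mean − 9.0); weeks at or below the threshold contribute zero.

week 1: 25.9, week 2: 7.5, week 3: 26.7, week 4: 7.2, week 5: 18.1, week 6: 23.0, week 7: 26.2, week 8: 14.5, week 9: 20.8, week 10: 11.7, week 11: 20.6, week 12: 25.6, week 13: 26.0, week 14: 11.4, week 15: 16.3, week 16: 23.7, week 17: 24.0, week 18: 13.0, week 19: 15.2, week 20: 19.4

3 generations

Weekly DD (7 × max(0, T̄ − 9.0)): 118.3, 0.0, 123.9, 0.0, 63.7, 98.0, 120.4, 38.5, 82.6, 18.9, 81.2, 116.2, 119.0, 16.8, 51.1, 102.9, 105.0, 28.0, 43.4, 72.8.
Season total = 1400.7 DD.
Complete generations = ⌊1400.7 / 461⌋ = 3.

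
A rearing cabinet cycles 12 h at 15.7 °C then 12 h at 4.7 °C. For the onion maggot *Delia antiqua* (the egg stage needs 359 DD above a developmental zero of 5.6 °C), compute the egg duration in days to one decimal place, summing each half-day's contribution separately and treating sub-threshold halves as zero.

71.1 days

Day half: max(0, 15.7 − 5.6) × 0.5 = 10.1 × 0.5 = 5.05 DD.
Night half: max(0, 4.7 − 5.6) × 0.5 = 0.0 × 0.5 = 0.00 DD.
Per 24 h: 5.05 DD/day.
Duration = 359 / 5.05 = 71.089 ≈ 71.1 days.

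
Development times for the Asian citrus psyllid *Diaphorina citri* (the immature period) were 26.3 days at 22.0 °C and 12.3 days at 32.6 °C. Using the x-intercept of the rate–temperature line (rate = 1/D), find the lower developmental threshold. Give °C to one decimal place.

Linear rate model ⇒ the product D·(T − T_b) is constant across temperatures.
26.3·(22.0 − T_b) = 12.3·(32.6 − T_b)
T_b = (26.3·22.0 − 12.3·32.6) / (26.3 − 12.3) = 177.62 / 14.0 = 12.687 °C ≈ 12.7 °C.

12.7 °C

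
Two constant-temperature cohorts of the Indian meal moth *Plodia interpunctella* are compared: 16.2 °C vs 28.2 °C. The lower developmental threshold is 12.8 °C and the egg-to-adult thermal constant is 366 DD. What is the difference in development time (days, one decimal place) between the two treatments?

At 16.2 °C: 366 / (16.2 − 12.8) = 366 / 3.4 = 107.647 d.
At 28.2 °C: 366 / (28.2 − 12.8) = 366 / 15.4 = 23.766 d.
Difference = |107.647 − 23.766| = 83.881 ≈ 83.9 days.

83.9 days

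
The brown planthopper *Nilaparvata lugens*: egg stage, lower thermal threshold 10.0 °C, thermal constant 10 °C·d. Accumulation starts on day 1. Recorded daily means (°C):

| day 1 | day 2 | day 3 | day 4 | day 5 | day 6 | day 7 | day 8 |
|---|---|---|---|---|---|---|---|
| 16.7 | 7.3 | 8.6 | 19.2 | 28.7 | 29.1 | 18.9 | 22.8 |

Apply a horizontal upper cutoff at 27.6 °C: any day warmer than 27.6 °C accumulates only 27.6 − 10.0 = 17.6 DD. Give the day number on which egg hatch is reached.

day 4

Daily DD above 10.0 °C (capped at 17.6): 6.7, 0.0, 0.0, 9.2, 17.6, 17.6, 8.9, 12.8.
Cumulative: 6.7, 6.7, 6.7, 15.9, 33.5, 51.1, 60.0, 72.8.
The total first reaches 10 DD on day 4.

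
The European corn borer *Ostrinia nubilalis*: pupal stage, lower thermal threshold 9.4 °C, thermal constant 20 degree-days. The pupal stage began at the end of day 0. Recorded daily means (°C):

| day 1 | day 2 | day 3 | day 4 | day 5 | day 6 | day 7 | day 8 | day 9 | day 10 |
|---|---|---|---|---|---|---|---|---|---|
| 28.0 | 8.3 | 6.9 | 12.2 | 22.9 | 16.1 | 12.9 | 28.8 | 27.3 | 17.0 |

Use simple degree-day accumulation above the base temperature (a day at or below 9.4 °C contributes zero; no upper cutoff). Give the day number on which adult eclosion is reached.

Daily DD above 9.4 °C: 18.6, 0.0, 0.0, 2.8, 13.5, 6.7, 3.5, 19.4, 17.9, 7.6.
Cumulative: 18.6, 18.6, 18.6, 21.4, 34.9, 41.6, 45.1, 64.5, 82.4, 90.0.
The total first reaches 20 DD on day 4.

day 4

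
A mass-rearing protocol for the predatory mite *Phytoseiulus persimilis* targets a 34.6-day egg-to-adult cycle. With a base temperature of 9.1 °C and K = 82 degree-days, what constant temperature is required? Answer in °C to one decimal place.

11.5 °C

Required daily accumulation = 82 / 34.6 = 2.370 DD/day.
T = T_base + 2.370 = 9.1 + 2.370 = 11.470 ≈ 11.5 °C.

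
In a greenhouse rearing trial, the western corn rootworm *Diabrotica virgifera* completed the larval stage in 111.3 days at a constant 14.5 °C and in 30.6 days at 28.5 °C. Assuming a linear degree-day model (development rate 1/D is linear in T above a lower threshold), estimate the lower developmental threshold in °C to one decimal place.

Under the model K = D·(T − T_b), so D₁·(T₁ − T_b) = D₂·(T₂ − T_b).
111.3·(14.5 − T_b) = 30.6·(28.5 − T_b)
T_b = (111.3·14.5 − 30.6·28.5) / (111.3 − 30.6) = 741.75 / 80.7 = 9.191 °C ≈ 9.2 °C.

9.2 °C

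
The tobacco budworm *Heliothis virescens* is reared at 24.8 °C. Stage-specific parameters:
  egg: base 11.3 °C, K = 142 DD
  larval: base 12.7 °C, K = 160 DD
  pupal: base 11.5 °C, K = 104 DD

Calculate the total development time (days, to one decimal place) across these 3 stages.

31.6 days

egg: 142 / (24.8 − 11.3) = 142 / 13.5 = 10.519 d.
larval: 160 / (24.8 − 12.7) = 160 / 12.1 = 13.223 d.
pupal: 104 / (24.8 − 11.5) = 104 / 13.3 = 7.820 d.
Sum = 31.561 ≈ 31.6 days.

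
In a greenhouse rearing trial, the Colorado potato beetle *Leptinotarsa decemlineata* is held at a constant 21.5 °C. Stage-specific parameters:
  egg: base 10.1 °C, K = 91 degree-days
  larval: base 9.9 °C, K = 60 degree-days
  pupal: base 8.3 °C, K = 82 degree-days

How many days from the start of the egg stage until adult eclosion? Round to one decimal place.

19.4 days

egg: 91 / (21.5 − 10.1) = 91 / 11.4 = 7.982 d.
larval: 60 / (21.5 − 9.9) = 60 / 11.6 = 5.172 d.
pupal: 82 / (21.5 − 8.3) = 82 / 13.2 = 6.212 d.
Sum = 19.367 ≈ 19.4 days.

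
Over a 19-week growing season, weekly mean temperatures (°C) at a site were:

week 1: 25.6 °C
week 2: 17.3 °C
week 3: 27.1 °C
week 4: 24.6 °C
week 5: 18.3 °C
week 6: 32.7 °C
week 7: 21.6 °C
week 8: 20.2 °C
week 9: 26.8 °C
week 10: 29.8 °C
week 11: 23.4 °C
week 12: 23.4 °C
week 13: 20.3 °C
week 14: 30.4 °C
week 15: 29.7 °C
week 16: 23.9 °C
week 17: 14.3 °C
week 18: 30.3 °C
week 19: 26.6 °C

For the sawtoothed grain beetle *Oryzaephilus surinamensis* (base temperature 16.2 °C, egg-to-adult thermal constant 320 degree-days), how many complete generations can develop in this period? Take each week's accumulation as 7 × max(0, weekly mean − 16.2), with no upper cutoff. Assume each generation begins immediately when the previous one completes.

3 generations

Weekly DD (7 × max(0, T̄ − 16.2)): 65.8, 7.7, 76.3, 58.8, 14.7, 115.5, 37.8, 28.0, 74.2, 95.2, 50.4, 50.4, 28.7, 99.4, 94.5, 53.9, 0.0, 98.7, 72.8.
Season total = 1122.8 DD.
Complete generations = ⌊1122.8 / 320⌋ = 3.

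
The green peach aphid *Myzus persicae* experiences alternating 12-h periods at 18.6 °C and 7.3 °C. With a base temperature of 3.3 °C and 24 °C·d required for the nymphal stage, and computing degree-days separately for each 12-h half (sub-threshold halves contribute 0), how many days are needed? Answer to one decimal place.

Day half: max(0, 18.6 − 3.3) × 0.5 = 15.3 × 0.5 = 7.65 DD.
Night half: max(0, 7.3 − 3.3) × 0.5 = 4.0 × 0.5 = 2.00 DD.
Per 24 h: 9.65 DD/day.
Duration = 24 / 9.65 = 2.487 ≈ 2.5 days.

2.5 days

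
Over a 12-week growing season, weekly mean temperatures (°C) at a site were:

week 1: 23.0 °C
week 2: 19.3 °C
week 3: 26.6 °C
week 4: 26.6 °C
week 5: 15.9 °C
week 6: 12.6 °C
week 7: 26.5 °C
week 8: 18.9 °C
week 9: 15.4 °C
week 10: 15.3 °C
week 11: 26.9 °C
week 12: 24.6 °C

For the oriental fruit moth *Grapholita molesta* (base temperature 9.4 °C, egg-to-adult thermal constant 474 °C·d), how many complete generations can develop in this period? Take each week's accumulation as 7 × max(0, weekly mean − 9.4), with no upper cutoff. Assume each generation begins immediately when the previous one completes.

2 generations

Weekly DD (7 × max(0, T̄ − 9.4)): 95.2, 69.3, 120.4, 120.4, 45.5, 22.4, 119.7, 66.5, 42.0, 41.3, 122.5, 106.4.
Season total = 971.6 DD.
Complete generations = ⌊971.6 / 474⌋ = 2.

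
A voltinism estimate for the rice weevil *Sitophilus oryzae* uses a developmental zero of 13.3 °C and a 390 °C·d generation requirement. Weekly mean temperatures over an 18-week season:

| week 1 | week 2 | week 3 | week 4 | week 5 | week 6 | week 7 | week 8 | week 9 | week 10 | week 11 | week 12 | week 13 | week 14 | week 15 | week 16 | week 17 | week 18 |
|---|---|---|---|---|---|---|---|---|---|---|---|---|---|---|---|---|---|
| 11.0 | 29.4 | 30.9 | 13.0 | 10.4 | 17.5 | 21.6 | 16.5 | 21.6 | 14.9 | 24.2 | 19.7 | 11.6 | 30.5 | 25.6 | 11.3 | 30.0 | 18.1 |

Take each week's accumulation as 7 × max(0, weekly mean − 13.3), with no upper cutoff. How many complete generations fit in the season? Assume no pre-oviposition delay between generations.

2 generations

Weekly DD (7 × max(0, T̄ − 13.3)): 0.0, 112.7, 123.2, 0.0, 0.0, 29.4, 58.1, 22.4, 58.1, 11.2, 76.3, 44.8, 0.0, 120.4, 86.1, 0.0, 116.9, 33.6.
Season total = 893.2 DD.
Complete generations = ⌊893.2 / 390⌋ = 2.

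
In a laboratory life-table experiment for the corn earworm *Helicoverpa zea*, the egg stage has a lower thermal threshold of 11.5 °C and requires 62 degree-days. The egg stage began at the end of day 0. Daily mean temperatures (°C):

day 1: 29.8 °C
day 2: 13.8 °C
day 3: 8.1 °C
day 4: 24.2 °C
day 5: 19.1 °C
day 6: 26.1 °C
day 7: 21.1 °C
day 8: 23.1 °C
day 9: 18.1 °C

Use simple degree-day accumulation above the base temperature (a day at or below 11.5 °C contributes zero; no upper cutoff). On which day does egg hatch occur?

day 7

Daily DD above 11.5 °C: 18.3, 2.3, 0.0, 12.7, 7.6, 14.6, 9.6, 11.6, 6.6.
Cumulative: 18.3, 20.6, 20.6, 33.3, 40.9, 55.5, 65.1, 76.7, 83.3.
The total first reaches 62 DD on day 7.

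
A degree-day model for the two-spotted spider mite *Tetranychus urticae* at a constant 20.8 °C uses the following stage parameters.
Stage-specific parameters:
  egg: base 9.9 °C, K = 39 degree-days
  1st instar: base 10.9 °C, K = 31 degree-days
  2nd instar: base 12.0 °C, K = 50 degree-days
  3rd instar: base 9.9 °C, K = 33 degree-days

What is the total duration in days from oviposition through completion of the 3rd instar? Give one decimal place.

15.4 days

egg: 39 / (20.8 − 9.9) = 39 / 10.9 = 3.578 d.
1st instar: 31 / (20.8 − 10.9) = 31 / 9.9 = 3.131 d.
2nd instar: 50 / (20.8 − 12.0) = 50 / 8.8 = 5.682 d.
3rd instar: 33 / (20.8 − 9.9) = 33 / 10.9 = 3.028 d.
Sum = 15.419 ≈ 15.4 days.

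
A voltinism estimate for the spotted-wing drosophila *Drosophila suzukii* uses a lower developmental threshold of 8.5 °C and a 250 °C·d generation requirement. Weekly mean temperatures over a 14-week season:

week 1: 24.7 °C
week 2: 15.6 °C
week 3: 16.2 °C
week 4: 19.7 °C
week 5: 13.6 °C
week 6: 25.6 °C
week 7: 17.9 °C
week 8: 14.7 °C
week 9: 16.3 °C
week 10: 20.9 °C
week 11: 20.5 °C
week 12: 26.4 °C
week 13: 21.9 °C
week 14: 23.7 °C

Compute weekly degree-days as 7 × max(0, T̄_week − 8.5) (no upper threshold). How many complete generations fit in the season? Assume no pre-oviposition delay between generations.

Weekly DD (7 × max(0, T̄ − 8.5)): 113.4, 49.7, 53.9, 78.4, 35.7, 119.7, 65.8, 43.4, 54.6, 86.8, 84.0, 125.3, 93.8, 106.4.
Season total = 1110.9 DD.
Complete generations = ⌊1110.9 / 250⌋ = 4.

4 generations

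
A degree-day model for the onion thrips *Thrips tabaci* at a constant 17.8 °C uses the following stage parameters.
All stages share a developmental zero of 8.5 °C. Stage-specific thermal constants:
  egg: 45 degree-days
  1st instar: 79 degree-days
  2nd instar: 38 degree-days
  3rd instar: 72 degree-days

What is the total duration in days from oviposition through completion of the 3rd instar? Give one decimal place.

25.2 days

Daily accumulation at 17.8 °C = 17.8 − 8.5 = 9.3 DD/day.
Total K = 45 + 79 + 38 + 72 = 234 DD.
Total duration = 234 / 9.3 = 25.161 ≈ 25.2 days.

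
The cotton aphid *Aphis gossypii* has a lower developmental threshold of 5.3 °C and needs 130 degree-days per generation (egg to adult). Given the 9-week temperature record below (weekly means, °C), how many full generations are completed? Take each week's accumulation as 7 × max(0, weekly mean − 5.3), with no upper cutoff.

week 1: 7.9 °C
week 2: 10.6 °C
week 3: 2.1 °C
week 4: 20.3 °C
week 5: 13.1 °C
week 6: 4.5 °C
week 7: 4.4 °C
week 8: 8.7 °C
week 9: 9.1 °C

2 generations

Weekly DD (7 × max(0, T̄ − 5.3)): 18.2, 37.1, 0.0, 105.0, 54.6, 0.0, 0.0, 23.8, 26.6.
Season total = 265.3 DD.
Complete generations = ⌊265.3 / 130⌋ = 2.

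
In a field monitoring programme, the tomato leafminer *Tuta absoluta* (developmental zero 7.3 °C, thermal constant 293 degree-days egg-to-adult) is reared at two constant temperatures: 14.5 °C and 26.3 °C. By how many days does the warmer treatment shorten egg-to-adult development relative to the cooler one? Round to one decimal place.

25.3 days

At 14.5 °C: 293 / (14.5 − 7.3) = 293 / 7.2 = 40.694 d.
At 26.3 °C: 293 / (26.3 − 7.3) = 293 / 19.0 = 15.421 d.
Difference = |40.694 − 15.421| = 25.273 ≈ 25.3 days.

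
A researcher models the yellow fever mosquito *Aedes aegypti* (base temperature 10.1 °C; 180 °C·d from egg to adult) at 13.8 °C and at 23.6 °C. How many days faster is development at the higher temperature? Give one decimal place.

35.3 days

At 13.8 °C: 180 / (13.8 − 10.1) = 180 / 3.7 = 48.649 d.
At 23.6 °C: 180 / (23.6 − 10.1) = 180 / 13.5 = 13.333 d.
Difference = |48.649 − 13.333| = 35.315 ≈ 35.3 days.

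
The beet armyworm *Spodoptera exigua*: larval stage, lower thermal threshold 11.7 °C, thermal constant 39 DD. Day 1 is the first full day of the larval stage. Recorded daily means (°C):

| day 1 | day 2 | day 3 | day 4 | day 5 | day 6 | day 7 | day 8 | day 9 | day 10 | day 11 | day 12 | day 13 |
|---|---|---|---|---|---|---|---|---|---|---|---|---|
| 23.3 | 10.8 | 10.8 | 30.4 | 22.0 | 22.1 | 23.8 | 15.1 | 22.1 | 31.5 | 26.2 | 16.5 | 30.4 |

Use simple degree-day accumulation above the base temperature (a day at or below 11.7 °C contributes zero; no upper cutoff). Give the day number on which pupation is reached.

Daily DD above 11.7 °C: 11.6, 0.0, 0.0, 18.7, 10.3, 10.4, 12.1, 3.4, 10.4, 19.8, 14.5, 4.8, 18.7.
Cumulative: 11.6, 11.6, 11.6, 30.3, 40.6, 51.0, 63.1, 66.5, 76.9, 96.7, 111.2, 116.0, 134.7.
The total first reaches 39 DD on day 5.

day 5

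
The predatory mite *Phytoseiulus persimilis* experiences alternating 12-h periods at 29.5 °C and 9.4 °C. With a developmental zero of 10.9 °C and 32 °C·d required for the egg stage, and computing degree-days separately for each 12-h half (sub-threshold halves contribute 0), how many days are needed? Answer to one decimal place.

Day half: max(0, 29.5 − 10.9) × 0.5 = 18.6 × 0.5 = 9.30 DD.
Night half: max(0, 9.4 − 10.9) × 0.5 = 0.0 × 0.5 = 0.00 DD.
Per 24 h: 9.30 DD/day.
Duration = 32 / 9.30 = 3.441 ≈ 3.4 days.

3.4 days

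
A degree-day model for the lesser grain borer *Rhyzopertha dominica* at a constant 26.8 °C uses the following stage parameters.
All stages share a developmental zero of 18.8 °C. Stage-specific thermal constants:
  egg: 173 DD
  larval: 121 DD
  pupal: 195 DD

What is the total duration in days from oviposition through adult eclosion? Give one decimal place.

61.1 days

Daily accumulation at 26.8 °C = 26.8 − 18.8 = 8.0 DD/day.
Total K = 173 + 121 + 195 = 489 DD.
Total duration = 489 / 8.0 = 61.125 ≈ 61.1 days.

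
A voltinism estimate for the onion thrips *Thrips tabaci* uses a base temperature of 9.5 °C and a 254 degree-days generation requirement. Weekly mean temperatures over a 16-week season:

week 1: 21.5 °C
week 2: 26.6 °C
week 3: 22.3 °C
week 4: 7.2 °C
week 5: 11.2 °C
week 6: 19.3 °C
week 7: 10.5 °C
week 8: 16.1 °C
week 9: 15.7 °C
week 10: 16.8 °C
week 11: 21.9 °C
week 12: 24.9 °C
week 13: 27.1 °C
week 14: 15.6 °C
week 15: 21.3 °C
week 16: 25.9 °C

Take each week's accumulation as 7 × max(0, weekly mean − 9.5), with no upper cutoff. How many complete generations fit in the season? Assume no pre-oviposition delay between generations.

Weekly DD (7 × max(0, T̄ − 9.5)): 84.0, 119.7, 89.6, 0.0, 11.9, 68.6, 7.0, 46.2, 43.4, 51.1, 86.8, 107.8, 123.2, 42.7, 82.6, 114.8.
Season total = 1079.4 DD.
Complete generations = ⌊1079.4 / 254⌋ = 4.

4 generations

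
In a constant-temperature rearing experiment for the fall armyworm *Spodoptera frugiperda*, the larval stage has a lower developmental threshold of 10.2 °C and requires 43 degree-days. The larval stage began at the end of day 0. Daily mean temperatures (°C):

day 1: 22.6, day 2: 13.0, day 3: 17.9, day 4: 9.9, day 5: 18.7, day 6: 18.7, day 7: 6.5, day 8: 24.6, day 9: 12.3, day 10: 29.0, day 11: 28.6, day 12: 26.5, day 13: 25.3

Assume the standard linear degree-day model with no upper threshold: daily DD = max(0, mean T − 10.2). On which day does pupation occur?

Daily DD above 10.2 °C: 12.4, 2.8, 7.7, 0.0, 8.5, 8.5, 0.0, 14.4, 2.1, 18.8, 18.4, 16.3, 15.1.
Cumulative: 12.4, 15.2, 22.9, 22.9, 31.4, 39.9, 39.9, 54.3, 56.4, 75.2, 93.6, 109.9, 125.0.
The total first reaches 43 DD on day 8.

day 8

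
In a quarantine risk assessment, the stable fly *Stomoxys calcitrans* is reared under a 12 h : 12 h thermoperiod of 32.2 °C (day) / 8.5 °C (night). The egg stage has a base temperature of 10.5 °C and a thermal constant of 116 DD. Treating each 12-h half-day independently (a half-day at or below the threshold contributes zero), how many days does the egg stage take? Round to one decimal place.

10.7 days

Day half: max(0, 32.2 − 10.5) × 0.5 = 21.7 × 0.5 = 10.85 DD.
Night half: max(0, 8.5 − 10.5) × 0.5 = 0.0 × 0.5 = 0.00 DD.
Per 24 h: 10.85 DD/day.
Duration = 116 / 10.85 = 10.691 ≈ 10.7 days.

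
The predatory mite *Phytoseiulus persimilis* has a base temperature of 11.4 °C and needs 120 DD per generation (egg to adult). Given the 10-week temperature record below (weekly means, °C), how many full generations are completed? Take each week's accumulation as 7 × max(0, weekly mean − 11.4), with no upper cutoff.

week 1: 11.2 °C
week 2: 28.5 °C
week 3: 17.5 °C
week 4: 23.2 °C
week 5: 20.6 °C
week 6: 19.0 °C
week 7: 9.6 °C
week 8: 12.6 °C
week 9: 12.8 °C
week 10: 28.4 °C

4 generations

Weekly DD (7 × max(0, T̄ − 11.4)): 0.0, 119.7, 42.7, 82.6, 64.4, 53.2, 0.0, 8.4, 9.8, 119.0.
Season total = 499.8 DD.
Complete generations = ⌊499.8 / 120⌋ = 4.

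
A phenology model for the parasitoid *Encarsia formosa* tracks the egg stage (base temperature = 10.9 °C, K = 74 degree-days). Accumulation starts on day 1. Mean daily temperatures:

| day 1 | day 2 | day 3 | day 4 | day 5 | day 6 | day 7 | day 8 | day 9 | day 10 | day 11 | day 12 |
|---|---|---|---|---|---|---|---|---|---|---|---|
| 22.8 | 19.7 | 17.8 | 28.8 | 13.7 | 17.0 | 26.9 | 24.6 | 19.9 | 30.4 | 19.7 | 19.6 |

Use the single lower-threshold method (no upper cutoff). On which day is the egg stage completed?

day 8

Daily DD above 10.9 °C: 11.9, 8.8, 6.9, 17.9, 2.8, 6.1, 16.0, 13.7, 9.0, 19.5, 8.8, 8.7.
Cumulative: 11.9, 20.7, 27.6, 45.5, 48.3, 54.4, 70.4, 84.1, 93.1, 112.6, 121.4, 130.1.
The total first reaches 74 DD on day 8.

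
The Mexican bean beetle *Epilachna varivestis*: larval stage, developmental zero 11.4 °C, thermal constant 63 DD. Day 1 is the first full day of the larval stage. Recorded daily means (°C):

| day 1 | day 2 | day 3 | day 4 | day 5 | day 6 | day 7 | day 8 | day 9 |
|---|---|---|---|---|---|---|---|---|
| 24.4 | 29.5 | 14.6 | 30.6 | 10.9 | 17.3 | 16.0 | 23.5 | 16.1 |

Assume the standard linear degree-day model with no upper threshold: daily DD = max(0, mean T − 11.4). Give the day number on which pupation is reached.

Daily DD above 11.4 °C: 13.0, 18.1, 3.2, 19.2, 0.0, 5.9, 4.6, 12.1, 4.7.
Cumulative: 13.0, 31.1, 34.3, 53.5, 53.5, 59.4, 64.0, 76.1, 80.8.
The total first reaches 63 DD on day 7.

day 7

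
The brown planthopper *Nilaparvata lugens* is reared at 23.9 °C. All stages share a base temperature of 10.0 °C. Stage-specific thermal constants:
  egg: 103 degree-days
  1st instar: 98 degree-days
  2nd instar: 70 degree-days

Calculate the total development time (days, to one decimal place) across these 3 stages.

19.5 days

Daily accumulation at 23.9 °C = 23.9 − 10.0 = 13.9 DD/day.
Total K = 103 + 98 + 70 = 271 DD.
Total duration = 271 / 13.9 = 19.496 ≈ 19.5 days.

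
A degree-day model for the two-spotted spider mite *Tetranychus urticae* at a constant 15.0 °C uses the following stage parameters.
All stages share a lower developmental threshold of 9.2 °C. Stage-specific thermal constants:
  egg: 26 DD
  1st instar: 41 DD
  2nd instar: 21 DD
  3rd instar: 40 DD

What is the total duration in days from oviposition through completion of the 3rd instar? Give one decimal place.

Daily accumulation at 15.0 °C = 15.0 − 9.2 = 5.8 DD/day.
Total K = 26 + 41 + 21 + 40 = 128 DD.
Total duration = 128 / 5.8 = 22.069 ≈ 22.1 days.

22.1 days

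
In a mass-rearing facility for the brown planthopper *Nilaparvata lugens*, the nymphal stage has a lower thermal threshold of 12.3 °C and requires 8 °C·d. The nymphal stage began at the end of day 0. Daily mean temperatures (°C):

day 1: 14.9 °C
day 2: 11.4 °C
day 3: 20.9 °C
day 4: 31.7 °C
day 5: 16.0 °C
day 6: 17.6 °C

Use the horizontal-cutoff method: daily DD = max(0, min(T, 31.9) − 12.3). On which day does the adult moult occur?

Daily DD above 12.3 °C (capped at 19.6): 2.6, 0.0, 8.6, 19.4, 3.7, 5.3.
Cumulative: 2.6, 2.6, 11.2, 30.6, 34.3, 39.6.
The total first reaches 8 DD on day 3.

day 3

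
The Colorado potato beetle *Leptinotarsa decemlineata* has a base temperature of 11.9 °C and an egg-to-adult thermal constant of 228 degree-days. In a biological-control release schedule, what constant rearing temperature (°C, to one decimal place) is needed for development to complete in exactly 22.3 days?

Required daily accumulation = 228 / 22.3 = 10.224 DD/day.
T = T_base + 10.224 = 11.9 + 10.224 = 22.124 ≈ 22.1 °C.

22.1 °C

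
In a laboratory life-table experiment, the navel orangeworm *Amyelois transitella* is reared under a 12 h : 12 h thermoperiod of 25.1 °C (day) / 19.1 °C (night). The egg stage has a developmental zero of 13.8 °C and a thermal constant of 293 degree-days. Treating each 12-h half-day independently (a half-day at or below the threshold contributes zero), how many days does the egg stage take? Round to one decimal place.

Day half: max(0, 25.1 − 13.8) × 0.5 = 11.3 × 0.5 = 5.65 DD.
Night half: max(0, 19.1 − 13.8) × 0.5 = 5.3 × 0.5 = 2.65 DD.
Per 24 h: 8.30 DD/day.
Duration = 293 / 8.30 = 35.301 ≈ 35.3 days.

35.3 days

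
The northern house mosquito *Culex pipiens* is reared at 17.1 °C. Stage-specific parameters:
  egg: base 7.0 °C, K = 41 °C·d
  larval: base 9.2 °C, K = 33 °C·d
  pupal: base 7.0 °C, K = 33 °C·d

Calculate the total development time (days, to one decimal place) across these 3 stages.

11.5 days

egg: 41 / (17.1 − 7.0) = 41 / 10.1 = 4.059 d.
larval: 33 / (17.1 − 9.2) = 33 / 7.9 = 4.177 d.
pupal: 33 / (17.1 − 7.0) = 33 / 10.1 = 3.267 d.
Sum = 11.504 ≈ 11.5 days.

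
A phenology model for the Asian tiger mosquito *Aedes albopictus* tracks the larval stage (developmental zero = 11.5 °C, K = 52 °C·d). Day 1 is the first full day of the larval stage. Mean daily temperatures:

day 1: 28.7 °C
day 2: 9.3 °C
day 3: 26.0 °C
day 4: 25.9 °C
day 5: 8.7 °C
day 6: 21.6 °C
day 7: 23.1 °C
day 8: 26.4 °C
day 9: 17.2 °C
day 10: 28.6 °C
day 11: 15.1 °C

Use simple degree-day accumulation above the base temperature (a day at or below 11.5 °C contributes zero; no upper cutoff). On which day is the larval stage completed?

day 6

Daily DD above 11.5 °C: 17.2, 0.0, 14.5, 14.4, 0.0, 10.1, 11.6, 14.9, 5.7, 17.1, 3.6.
Cumulative: 17.2, 17.2, 31.7, 46.1, 46.1, 56.2, 67.8, 82.7, 88.4, 105.5, 109.1.
The total first reaches 52 DD on day 6.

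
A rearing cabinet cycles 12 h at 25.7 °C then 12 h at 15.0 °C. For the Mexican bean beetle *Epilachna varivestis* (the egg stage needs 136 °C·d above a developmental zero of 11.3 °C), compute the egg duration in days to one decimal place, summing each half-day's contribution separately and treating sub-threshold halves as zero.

15.0 days

Day half: max(0, 25.7 − 11.3) × 0.5 = 14.4 × 0.5 = 7.20 DD.
Night half: max(0, 15.0 − 11.3) × 0.5 = 3.7 × 0.5 = 1.85 DD.
Per 24 h: 9.05 DD/day.
Duration = 136 / 9.05 = 15.028 ≈ 15.0 days.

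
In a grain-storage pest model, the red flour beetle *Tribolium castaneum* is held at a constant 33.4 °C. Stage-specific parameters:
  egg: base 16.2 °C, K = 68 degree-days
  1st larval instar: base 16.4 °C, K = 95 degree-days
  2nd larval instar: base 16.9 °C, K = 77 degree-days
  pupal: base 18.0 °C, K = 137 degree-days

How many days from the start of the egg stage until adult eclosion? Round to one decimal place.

egg: 68 / (33.4 − 16.2) = 68 / 17.2 = 3.953 d.
1st larval instar: 95 / (33.4 − 16.4) = 95 / 17.0 = 5.588 d.
2nd larval instar: 77 / (33.4 − 16.9) = 77 / 16.5 = 4.667 d.
pupal: 137 / (33.4 − 18.0) = 137 / 15.4 = 8.896 d.
Sum = 23.104 ≈ 23.1 days.

23.1 days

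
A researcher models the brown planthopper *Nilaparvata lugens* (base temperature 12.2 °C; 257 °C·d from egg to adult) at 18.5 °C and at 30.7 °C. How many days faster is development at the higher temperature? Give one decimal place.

At 18.5 °C: 257 / (18.5 − 12.2) = 257 / 6.3 = 40.794 d.
At 30.7 °C: 257 / (30.7 − 12.2) = 257 / 18.5 = 13.892 d.
Difference = |40.794 − 13.892| = 26.902 ≈ 26.9 days.

26.9 days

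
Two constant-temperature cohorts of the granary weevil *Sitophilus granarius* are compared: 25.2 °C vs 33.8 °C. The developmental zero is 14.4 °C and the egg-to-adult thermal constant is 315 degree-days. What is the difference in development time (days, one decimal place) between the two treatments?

12.9 days

At 25.2 °C: 315 / (25.2 − 14.4) = 315 / 10.8 = 29.167 d.
At 33.8 °C: 315 / (33.8 − 14.4) = 315 / 19.4 = 16.237 d.
Difference = |29.167 − 16.237| = 12.930 ≈ 12.9 days.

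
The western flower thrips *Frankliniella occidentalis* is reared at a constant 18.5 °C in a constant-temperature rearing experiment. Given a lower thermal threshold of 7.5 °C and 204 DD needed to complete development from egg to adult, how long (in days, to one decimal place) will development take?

Daily accumulation = 18.5 − 7.5 = 11.0 DD/day.
Duration = 204 / 11.0 = 18.545 ≈ 18.5 days.

18.5 days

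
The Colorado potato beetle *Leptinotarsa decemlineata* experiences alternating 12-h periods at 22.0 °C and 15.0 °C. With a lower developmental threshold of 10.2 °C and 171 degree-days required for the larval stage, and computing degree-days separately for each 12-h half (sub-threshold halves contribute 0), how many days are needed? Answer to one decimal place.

Day half: max(0, 22.0 − 10.2) × 0.5 = 11.8 × 0.5 = 5.90 DD.
Night half: max(0, 15.0 − 10.2) × 0.5 = 4.8 × 0.5 = 2.40 DD.
Per 24 h: 8.30 DD/day.
Duration = 171 / 8.30 = 20.602 ≈ 20.6 days.

20.6 days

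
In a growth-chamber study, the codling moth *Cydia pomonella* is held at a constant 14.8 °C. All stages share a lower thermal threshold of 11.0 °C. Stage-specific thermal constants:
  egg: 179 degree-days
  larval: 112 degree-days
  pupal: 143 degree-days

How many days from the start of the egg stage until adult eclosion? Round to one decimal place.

114.2 days

Daily accumulation at 14.8 °C = 14.8 − 11.0 = 3.8 DD/day.
Total K = 179 + 112 + 143 = 434 DD.
Total duration = 434 / 3.8 = 114.211 ≈ 114.2 days.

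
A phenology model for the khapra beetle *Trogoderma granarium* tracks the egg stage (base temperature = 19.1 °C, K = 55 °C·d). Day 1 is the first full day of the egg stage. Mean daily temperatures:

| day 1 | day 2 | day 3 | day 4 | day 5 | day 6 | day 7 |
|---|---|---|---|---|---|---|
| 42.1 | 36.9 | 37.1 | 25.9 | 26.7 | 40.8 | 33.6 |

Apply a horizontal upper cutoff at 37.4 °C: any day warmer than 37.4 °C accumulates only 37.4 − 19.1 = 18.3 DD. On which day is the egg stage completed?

Daily DD above 19.1 °C (capped at 18.3): 18.3, 17.8, 18.0, 6.8, 7.6, 18.3, 14.5.
Cumulative: 18.3, 36.1, 54.1, 60.9, 68.5, 86.8, 101.3.
The total first reaches 55 DD on day 4.

day 4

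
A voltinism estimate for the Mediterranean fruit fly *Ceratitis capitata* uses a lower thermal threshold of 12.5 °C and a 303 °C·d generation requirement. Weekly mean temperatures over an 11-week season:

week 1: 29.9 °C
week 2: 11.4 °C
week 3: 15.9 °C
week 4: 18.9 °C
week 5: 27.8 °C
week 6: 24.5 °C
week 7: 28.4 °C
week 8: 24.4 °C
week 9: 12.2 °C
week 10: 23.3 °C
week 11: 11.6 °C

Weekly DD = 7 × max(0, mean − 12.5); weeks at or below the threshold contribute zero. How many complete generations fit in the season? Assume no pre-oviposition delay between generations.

Weekly DD (7 × max(0, T̄ − 12.5)): 121.8, 0.0, 23.8, 44.8, 107.1, 84.0, 111.3, 83.3, 0.0, 75.6, 0.0.
Season total = 651.7 DD.
Complete generations = ⌊651.7 / 303⌋ = 2.

2 generations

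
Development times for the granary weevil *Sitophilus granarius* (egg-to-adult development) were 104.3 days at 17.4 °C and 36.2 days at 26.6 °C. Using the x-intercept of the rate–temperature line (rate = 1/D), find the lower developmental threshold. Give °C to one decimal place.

12.5 °C

Under the model K = D·(T − T_b), so D₁·(T₁ − T_b) = D₂·(T₂ − T_b).
104.3·(17.4 − T_b) = 36.2·(26.6 − T_b)
T_b = (104.3·17.4 − 36.2·26.6) / (104.3 − 36.2) = 851.90 / 68.1 = 12.510 °C ≈ 12.5 °C.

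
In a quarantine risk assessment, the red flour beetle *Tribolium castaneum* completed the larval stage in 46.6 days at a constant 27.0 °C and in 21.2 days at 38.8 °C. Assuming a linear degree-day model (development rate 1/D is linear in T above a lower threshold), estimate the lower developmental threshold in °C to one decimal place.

Equal thermal constants: D₁(T₁ − T_b) = D₂(T₂ − T_b).
46.6·(27.0 − T_b) = 21.2·(38.8 − T_b)
T_b = (46.6·27.0 − 21.2·38.8) / (46.6 − 21.2) = 435.64 / 25.4 = 17.151 °C ≈ 17.2 °C.

17.2 °C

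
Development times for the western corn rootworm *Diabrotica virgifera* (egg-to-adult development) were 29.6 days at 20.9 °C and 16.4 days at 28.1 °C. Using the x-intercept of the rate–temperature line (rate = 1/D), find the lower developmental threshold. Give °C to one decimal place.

Under the model K = D·(T − T_b), so D₁·(T₁ − T_b) = D₂·(T₂ − T_b).
29.6·(20.9 − T_b) = 16.4·(28.1 − T_b)
T_b = (29.6·20.9 − 16.4·28.1) / (29.6 − 16.4) = 157.80 / 13.2 = 11.955 °C ≈ 12.0 °C.

12.0 °C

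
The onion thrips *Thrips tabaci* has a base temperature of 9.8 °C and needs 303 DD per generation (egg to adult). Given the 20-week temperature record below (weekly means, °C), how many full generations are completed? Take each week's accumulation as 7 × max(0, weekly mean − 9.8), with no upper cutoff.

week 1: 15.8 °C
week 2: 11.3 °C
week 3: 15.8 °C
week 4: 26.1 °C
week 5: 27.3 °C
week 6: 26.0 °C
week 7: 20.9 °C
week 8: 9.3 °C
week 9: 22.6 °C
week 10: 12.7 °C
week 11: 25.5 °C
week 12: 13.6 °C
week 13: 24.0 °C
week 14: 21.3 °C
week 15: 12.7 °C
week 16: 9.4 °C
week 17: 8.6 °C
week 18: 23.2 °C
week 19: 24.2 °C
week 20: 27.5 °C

4 generations

Weekly DD (7 × max(0, T̄ − 9.8)): 42.0, 10.5, 42.0, 114.1, 122.5, 113.4, 77.7, 0.0, 89.6, 20.3, 109.9, 26.6, 99.4, 80.5, 20.3, 0.0, 0.0, 93.8, 100.8, 123.9.
Season total = 1287.3 DD.
Complete generations = ⌊1287.3 / 303⌋ = 4.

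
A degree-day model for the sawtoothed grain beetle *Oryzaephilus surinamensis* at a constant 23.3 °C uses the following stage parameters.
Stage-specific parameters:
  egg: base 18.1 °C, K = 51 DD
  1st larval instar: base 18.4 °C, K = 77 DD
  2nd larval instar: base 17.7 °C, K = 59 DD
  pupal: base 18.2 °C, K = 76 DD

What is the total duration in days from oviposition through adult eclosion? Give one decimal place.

51.0 days

egg: 51 / (23.3 − 18.1) = 51 / 5.2 = 9.808 d.
1st larval instar: 77 / (23.3 − 18.4) = 77 / 4.9 = 15.714 d.
2nd larval instar: 59 / (23.3 − 17.7) = 59 / 5.6 = 10.536 d.
pupal: 76 / (23.3 − 18.2) = 76 / 5.1 = 14.902 d.
Sum = 50.960 ≈ 51.0 days.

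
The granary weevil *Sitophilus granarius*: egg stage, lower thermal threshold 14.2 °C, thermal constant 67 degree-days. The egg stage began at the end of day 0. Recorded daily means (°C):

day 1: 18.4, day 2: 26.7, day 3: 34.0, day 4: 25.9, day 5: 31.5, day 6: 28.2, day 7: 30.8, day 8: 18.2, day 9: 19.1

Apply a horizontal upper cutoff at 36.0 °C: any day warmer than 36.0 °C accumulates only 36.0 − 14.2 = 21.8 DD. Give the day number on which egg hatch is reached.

day 6

Daily DD above 14.2 °C (capped at 21.8): 4.2, 12.5, 19.8, 11.7, 17.3, 14.0, 16.6, 4.0, 4.9.
Cumulative: 4.2, 16.7, 36.5, 48.2, 65.5, 79.5, 96.1, 100.1, 105.0.
The total first reaches 67 DD on day 6.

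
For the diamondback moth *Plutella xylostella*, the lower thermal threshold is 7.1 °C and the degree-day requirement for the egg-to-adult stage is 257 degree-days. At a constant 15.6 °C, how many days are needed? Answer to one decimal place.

30.2 days

Daily accumulation = 15.6 − 7.1 = 8.5 DD/day.
Duration = 257 / 8.5 = 30.235 ≈ 30.2 days.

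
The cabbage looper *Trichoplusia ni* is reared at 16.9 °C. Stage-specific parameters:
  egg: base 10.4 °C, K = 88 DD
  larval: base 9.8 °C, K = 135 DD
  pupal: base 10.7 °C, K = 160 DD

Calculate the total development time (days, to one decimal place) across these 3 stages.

egg: 88 / (16.9 − 10.4) = 88 / 6.5 = 13.538 d.
larval: 135 / (16.9 − 9.8) = 135 / 7.1 = 19.014 d.
pupal: 160 / (16.9 − 10.7) = 160 / 6.2 = 25.806 d.
Sum = 58.359 ≈ 58.4 days.

58.4 days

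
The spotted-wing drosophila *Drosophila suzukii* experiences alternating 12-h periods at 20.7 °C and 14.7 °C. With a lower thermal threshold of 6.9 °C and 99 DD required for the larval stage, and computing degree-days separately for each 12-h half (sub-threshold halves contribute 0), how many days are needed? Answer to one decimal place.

9.2 days

Day half: max(0, 20.7 − 6.9) × 0.5 = 13.8 × 0.5 = 6.90 DD.
Night half: max(0, 14.7 − 6.9) × 0.5 = 7.8 × 0.5 = 3.90 DD.
Per 24 h: 10.80 DD/day.
Duration = 99 / 10.80 = 9.167 ≈ 9.2 days.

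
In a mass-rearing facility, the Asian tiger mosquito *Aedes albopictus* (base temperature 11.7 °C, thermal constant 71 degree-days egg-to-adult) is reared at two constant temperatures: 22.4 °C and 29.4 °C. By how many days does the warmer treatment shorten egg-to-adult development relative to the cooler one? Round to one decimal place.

2.6 days

At 22.4 °C: 71 / (22.4 − 11.7) = 71 / 10.7 = 6.636 d.
At 29.4 °C: 71 / (29.4 − 11.7) = 71 / 17.7 = 4.011 d.
Difference = |6.636 − 4.011| = 2.624 ≈ 2.6 days.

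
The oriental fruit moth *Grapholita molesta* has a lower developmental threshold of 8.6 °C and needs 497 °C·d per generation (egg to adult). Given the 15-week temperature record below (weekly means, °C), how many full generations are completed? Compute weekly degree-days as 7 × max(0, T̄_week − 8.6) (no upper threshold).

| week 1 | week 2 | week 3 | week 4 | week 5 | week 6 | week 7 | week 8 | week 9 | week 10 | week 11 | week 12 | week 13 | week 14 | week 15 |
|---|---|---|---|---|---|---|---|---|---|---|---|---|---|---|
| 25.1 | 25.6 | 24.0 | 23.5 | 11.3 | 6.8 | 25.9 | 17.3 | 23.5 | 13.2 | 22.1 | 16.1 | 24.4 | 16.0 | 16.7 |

2 generations

Weekly DD (7 × max(0, T̄ − 8.6)): 115.5, 119.0, 107.8, 104.3, 18.9, 0.0, 121.1, 60.9, 104.3, 32.2, 94.5, 52.5, 110.6, 51.8, 56.7.
Season total = 1150.1 DD.
Complete generations = ⌊1150.1 / 497⌋ = 2.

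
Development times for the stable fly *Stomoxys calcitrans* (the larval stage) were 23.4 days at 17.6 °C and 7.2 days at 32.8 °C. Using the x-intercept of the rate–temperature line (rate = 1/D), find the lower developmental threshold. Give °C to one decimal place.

10.8 °C

Equal thermal constants: D₁(T₁ − T_b) = D₂(T₂ − T_b).
23.4·(17.6 − T_b) = 7.2·(32.8 − T_b)
T_b = (23.4·17.6 − 7.2·32.8) / (23.4 − 7.2) = 175.68 / 16.2 = 10.844 °C ≈ 10.8 °C.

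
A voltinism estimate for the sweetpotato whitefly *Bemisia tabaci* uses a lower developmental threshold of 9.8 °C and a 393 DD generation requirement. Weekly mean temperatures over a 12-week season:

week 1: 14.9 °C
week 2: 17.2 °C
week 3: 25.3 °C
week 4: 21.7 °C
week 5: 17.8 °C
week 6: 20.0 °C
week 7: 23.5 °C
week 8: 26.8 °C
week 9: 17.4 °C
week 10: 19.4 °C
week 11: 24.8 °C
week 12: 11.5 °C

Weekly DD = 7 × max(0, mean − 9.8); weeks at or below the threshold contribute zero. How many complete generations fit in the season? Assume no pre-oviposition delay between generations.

Weekly DD (7 × max(0, T̄ − 9.8)): 35.7, 51.8, 108.5, 83.3, 56.0, 71.4, 95.9, 119.0, 53.2, 67.2, 105.0, 11.9.
Season total = 858.9 DD.
Complete generations = ⌊858.9 / 393⌋ = 2.

2 generations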